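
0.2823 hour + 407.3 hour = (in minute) 2.445e+04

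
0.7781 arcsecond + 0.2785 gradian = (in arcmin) 15.05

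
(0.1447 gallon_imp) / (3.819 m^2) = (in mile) 1.07e-07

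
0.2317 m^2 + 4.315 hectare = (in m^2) 4.315e+04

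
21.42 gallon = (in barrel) 0.51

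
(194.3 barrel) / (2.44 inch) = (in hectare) 0.04984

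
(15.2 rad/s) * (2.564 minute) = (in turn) 372.2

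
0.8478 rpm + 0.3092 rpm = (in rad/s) 0.1212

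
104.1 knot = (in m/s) 53.55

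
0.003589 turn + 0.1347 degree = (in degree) 1.427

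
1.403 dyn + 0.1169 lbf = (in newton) 0.52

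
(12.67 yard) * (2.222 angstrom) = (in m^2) 2.574e-09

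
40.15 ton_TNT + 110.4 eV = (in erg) 1.68e+18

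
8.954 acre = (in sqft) 3.9e+05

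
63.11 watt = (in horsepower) 0.08463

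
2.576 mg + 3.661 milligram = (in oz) 0.00022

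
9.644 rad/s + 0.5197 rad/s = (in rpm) 97.06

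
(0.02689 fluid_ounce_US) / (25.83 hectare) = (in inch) 1.212e-10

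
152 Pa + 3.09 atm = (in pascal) 3.132e+05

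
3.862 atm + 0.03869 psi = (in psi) 56.79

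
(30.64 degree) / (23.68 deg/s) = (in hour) 0.0003594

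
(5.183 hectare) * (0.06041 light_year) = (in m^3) 2.962e+19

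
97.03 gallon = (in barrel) 2.31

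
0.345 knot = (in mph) 0.397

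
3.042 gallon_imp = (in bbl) 0.08698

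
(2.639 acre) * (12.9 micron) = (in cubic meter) 0.1378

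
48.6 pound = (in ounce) 777.6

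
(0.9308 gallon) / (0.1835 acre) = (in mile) 2.948e-09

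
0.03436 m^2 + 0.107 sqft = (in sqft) 0.4768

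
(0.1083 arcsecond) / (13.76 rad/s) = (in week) 6.309e-14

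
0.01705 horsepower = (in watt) 12.71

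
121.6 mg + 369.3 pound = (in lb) 369.3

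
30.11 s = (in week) 4.979e-05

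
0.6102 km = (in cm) 6.102e+04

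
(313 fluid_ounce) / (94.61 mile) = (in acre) 1.502e-11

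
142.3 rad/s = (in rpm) 1359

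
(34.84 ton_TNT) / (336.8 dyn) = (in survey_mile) 2.689e+10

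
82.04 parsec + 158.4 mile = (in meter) 2.531e+18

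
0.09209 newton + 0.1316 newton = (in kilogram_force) 0.02281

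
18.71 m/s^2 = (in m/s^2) 18.71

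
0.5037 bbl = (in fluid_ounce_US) 2708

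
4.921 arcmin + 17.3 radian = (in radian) 17.3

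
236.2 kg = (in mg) 2.362e+08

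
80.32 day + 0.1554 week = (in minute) 1.172e+05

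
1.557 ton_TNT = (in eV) 4.066e+28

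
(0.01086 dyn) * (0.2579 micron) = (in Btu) 2.655e-17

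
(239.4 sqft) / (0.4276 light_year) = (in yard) 6.013e-15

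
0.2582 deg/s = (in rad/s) 0.004506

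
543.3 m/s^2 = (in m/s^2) 543.3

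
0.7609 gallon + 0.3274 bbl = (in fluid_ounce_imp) 1933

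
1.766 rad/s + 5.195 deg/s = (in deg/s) 106.4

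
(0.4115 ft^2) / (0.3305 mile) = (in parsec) 2.329e-21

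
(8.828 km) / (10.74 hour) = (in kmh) 0.822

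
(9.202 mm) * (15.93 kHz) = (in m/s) 146.6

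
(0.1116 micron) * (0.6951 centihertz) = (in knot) 1.508e-09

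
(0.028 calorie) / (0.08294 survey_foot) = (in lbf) 1.042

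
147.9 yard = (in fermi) 1.352e+17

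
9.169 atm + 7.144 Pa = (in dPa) 9.291e+06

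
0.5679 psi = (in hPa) 39.16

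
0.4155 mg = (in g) 0.0004155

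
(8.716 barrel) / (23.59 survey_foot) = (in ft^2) 2.074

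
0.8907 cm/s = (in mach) 2.616e-05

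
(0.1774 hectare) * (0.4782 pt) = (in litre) 299.3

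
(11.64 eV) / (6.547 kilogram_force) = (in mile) 1.805e-23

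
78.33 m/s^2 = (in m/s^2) 78.33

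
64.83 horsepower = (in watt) 4.834e+04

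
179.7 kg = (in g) 1.797e+05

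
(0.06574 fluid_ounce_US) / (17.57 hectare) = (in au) 7.397e-23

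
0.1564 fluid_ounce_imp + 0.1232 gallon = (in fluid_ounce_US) 15.92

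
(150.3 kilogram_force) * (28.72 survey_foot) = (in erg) 1.29e+11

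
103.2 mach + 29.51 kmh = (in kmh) 1.265e+05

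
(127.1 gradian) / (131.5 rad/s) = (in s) 0.01518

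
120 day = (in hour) 2880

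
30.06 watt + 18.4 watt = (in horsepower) 0.06499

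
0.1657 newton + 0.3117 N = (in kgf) 0.04868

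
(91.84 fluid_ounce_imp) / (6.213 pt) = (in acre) 0.0002942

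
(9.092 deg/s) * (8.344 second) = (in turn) 0.2107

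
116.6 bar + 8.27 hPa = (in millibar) 1.166e+05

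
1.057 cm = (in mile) 6.568e-06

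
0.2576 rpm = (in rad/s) 0.02698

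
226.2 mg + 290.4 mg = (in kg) 0.0005166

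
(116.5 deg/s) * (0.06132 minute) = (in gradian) 476.3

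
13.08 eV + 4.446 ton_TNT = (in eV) 1.161e+29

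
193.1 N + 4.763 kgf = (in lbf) 53.91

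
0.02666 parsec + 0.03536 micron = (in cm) 8.226e+16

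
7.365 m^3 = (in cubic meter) 7.365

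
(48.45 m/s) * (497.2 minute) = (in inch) 5.69e+07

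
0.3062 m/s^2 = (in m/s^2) 0.3062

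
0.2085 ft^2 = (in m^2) 0.01937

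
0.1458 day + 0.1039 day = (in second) 2.157e+04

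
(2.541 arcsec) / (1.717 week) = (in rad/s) 1.186e-11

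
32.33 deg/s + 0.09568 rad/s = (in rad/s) 0.6599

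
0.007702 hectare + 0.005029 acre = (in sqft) 1048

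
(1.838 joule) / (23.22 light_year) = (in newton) 8.367e-18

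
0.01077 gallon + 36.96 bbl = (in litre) 5876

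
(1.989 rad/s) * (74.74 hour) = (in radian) 5.352e+05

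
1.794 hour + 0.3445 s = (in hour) 1.794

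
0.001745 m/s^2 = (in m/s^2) 0.001745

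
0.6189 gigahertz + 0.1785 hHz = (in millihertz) 6.189e+11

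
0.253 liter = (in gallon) 0.06684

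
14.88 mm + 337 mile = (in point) 1.537e+09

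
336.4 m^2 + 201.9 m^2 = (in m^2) 538.3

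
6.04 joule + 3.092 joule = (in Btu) 0.008655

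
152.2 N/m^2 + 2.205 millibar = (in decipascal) 3727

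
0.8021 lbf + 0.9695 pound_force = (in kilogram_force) 0.8036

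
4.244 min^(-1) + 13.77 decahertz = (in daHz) 13.78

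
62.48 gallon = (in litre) 236.5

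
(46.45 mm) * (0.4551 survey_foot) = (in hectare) 6.443e-07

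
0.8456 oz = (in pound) 0.05285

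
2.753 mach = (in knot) 1822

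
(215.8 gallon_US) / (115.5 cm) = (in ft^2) 7.613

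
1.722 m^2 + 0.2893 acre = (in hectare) 0.1172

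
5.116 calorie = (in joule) 21.41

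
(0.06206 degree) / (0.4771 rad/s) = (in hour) 6.306e-07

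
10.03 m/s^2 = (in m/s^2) 10.03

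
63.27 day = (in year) 0.1733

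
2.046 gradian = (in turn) 0.005115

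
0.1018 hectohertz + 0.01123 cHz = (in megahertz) 1.018e-05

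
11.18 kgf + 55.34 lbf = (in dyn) 3.558e+07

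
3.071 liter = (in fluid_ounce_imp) 108.1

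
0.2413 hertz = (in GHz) 2.413e-10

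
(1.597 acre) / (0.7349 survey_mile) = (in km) 0.005464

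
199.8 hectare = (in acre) 493.7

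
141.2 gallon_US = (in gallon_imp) 117.6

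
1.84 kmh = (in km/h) 1.84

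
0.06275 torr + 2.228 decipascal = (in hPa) 0.08589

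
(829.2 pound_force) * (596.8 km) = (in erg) 2.201e+16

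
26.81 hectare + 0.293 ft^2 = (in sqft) 2.886e+06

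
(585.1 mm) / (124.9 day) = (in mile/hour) 1.213e-07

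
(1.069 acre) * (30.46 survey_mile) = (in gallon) 5.602e+10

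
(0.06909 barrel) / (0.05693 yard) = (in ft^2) 2.271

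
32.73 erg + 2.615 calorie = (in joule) 10.94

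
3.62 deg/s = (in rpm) 0.6033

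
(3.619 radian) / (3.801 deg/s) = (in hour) 0.01515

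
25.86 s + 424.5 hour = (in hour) 424.5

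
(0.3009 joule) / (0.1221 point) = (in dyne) 6.986e+08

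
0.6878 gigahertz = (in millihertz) 6.878e+11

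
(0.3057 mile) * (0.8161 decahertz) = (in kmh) 1.445e+04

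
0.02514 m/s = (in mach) 7.383e-05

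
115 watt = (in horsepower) 0.1542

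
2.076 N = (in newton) 2.076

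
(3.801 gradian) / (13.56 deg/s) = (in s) 0.2523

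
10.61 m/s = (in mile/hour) 23.73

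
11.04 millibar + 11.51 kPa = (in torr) 94.61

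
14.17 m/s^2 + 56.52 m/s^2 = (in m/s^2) 70.69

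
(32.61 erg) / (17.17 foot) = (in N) 6.231e-07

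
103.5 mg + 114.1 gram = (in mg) 1.142e+05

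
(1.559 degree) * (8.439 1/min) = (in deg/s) 0.2193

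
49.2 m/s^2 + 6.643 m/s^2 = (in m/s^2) 55.84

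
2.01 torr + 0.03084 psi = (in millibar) 4.806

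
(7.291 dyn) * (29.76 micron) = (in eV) 1.354e+10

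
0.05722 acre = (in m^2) 231.6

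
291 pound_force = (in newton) 1294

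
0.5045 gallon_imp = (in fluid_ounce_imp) 80.72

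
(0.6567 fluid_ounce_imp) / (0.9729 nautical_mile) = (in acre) 2.559e-12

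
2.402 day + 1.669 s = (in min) 3459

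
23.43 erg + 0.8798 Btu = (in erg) 9.282e+09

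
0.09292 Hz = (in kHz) 9.292e-05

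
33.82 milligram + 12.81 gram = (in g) 12.84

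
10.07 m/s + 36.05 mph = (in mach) 0.0769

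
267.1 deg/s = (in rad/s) 4.662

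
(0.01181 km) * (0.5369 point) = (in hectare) 2.237e-07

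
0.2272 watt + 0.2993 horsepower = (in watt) 223.4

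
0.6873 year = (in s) 2.167e+07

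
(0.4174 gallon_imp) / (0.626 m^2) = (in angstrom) 3.031e+07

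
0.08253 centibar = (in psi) 0.01197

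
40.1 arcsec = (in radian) 0.0001944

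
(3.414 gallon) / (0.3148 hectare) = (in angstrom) 4.105e+04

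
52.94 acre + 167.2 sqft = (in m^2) 2.143e+05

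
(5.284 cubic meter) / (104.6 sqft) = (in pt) 1541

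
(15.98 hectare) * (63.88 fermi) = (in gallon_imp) 2.245e-06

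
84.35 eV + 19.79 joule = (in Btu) 0.01876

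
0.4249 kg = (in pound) 0.9367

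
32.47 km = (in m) 3.247e+04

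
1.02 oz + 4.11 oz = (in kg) 0.1454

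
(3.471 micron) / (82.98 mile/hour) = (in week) 1.547e-13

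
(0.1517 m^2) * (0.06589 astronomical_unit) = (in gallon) 3.95e+11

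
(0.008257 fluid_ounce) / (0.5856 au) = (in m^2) 2.787e-18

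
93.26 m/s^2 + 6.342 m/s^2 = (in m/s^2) 99.6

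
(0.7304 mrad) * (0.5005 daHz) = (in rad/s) 0.003656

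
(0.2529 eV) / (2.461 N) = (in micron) 1.646e-14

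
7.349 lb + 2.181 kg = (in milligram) 5.514e+06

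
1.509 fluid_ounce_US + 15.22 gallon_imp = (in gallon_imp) 15.23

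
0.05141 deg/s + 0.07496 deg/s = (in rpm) 0.02106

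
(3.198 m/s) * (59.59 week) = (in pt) 3.267e+11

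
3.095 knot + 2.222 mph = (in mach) 0.007593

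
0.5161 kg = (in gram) 516.1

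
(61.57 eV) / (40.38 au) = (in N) 1.633e-30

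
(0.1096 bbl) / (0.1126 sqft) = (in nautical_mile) 0.0008994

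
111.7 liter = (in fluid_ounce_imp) 3931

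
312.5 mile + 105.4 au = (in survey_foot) 5.173e+13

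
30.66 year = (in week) 1599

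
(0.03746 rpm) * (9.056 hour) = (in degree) 7328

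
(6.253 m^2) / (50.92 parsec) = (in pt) 1.128e-14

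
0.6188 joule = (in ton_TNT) 1.479e-10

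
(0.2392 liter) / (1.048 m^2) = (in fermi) 2.282e+11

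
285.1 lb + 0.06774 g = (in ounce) 4562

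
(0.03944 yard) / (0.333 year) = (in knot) 6.676e-09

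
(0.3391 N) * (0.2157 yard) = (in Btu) 6.339e-05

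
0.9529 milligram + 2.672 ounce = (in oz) 2.672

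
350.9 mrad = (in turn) 0.05585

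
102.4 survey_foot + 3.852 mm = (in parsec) 1.012e-15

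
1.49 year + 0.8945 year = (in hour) 2.089e+04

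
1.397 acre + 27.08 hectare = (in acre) 68.31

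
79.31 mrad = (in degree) 4.544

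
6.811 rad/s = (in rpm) 65.04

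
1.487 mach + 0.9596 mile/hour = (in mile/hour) 1134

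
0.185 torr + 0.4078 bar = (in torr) 306.1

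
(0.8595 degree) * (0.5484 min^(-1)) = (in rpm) 0.001309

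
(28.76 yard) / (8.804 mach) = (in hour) 2.437e-06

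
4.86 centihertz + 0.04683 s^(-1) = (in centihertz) 9.543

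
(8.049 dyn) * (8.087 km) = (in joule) 0.6509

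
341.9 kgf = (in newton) 3353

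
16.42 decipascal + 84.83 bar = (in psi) 1230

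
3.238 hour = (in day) 0.1349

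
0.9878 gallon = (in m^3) 0.003739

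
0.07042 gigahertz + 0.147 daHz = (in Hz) 7.042e+07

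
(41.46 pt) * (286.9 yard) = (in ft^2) 41.3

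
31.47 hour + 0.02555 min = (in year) 0.003593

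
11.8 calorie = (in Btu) 0.04679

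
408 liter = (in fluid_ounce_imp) 1.436e+04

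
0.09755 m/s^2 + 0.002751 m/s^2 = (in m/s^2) 0.1003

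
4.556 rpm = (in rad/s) 0.4771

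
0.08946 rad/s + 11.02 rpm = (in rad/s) 1.243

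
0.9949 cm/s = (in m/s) 0.009949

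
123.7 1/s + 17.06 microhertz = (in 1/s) 123.7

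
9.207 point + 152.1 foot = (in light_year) 4.901e-15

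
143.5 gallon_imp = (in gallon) 172.3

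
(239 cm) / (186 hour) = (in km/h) 1.285e-05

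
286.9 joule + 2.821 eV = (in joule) 286.9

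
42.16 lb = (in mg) 1.912e+07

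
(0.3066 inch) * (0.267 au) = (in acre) 7.686e+04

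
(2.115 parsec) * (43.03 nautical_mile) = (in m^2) 5.201e+21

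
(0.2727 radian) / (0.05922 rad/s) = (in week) 7.614e-06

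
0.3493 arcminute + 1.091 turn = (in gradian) 436.4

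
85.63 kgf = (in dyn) 8.397e+07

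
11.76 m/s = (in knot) 22.86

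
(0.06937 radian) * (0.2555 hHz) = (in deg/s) 101.6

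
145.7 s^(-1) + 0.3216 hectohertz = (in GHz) 1.779e-07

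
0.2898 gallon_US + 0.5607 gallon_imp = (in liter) 3.646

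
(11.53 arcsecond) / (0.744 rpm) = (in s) 0.0007175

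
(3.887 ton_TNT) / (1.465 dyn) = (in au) 7421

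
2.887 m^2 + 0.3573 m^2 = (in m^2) 3.244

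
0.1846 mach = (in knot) 122.2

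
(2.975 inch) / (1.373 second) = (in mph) 0.1231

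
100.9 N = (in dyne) 1.009e+07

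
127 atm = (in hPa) 1.287e+05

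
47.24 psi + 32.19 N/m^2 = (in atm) 3.215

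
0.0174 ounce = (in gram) 0.4933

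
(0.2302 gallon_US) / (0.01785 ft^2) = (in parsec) 1.703e-17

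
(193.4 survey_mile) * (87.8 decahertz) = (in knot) 5.312e+08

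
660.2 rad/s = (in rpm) 6304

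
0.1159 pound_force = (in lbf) 0.1159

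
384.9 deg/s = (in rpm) 64.15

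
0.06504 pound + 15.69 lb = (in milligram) 7.146e+06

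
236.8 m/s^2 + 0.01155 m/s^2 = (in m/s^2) 236.8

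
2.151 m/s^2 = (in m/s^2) 2.151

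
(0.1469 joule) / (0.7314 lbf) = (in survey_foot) 0.1481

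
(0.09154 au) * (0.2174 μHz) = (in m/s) 2977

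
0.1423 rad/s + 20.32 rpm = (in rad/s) 2.27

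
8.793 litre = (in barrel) 0.05531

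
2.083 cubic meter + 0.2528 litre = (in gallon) 550.3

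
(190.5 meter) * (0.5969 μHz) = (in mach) 3.339e-07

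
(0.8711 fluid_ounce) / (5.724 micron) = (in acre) 0.001112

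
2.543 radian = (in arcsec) 5.245e+05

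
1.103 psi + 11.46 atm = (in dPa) 1.169e+07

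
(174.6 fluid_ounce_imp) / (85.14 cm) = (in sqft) 0.06272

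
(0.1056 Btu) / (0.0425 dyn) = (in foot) 8.601e+08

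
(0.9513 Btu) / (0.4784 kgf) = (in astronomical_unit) 1.43e-09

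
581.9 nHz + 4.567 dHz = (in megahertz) 4.567e-07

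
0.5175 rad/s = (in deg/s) 29.65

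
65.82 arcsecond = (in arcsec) 65.82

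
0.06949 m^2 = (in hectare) 6.949e-06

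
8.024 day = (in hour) 192.6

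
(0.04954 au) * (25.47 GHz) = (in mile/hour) 4.222e+20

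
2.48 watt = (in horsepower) 0.003326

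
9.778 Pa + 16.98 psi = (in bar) 1.171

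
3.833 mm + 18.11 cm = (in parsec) 5.993e-18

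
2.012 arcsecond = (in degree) 0.0005589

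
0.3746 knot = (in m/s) 0.1927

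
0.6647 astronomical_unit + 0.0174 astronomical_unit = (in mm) 1.02e+14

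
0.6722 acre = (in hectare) 0.272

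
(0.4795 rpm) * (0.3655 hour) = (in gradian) 4206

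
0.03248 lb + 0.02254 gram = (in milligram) 1.476e+04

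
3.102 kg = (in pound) 6.839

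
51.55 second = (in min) 0.8592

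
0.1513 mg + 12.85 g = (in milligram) 1.285e+04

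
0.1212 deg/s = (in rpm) 0.0202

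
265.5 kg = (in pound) 585.3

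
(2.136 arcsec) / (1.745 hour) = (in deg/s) 9.445e-08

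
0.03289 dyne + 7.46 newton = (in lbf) 1.677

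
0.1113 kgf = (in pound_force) 0.2454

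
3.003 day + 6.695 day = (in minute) 1.397e+04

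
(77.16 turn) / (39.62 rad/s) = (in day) 0.0001416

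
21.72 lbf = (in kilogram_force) 9.852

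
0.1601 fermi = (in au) 1.07e-27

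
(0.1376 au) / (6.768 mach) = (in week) 14.77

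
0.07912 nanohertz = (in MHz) 7.912e-17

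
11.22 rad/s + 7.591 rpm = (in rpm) 114.7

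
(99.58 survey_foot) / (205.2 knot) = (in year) 9.117e-09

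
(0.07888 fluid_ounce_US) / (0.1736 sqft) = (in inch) 0.005695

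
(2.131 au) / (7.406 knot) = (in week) 1.383e+05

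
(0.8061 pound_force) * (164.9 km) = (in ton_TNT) 0.0001413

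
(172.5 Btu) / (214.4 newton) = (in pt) 2.406e+06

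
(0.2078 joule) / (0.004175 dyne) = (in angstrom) 4.977e+16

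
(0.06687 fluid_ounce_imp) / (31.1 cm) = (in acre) 1.51e-09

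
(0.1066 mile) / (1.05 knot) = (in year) 1.007e-05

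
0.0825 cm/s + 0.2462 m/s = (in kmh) 0.8893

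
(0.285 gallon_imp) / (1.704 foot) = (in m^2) 0.002495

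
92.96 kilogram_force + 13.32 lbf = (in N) 970.9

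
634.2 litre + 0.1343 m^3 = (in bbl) 4.834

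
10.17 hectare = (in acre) 25.13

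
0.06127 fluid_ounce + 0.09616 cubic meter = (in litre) 96.16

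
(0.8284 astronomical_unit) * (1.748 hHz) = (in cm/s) 2.166e+15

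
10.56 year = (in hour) 9.251e+04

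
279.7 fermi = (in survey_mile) 1.738e-16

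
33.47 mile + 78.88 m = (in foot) 1.77e+05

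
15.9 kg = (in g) 1.59e+04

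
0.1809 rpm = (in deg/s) 1.085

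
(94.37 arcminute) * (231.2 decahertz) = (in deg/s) 3636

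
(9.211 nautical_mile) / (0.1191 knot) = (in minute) 4640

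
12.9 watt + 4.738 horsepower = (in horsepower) 4.755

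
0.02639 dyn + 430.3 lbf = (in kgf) 195.2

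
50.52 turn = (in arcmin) 1.091e+06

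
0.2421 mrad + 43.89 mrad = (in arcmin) 151.7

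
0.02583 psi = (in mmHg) 1.336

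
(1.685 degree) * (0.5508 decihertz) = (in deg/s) 0.09281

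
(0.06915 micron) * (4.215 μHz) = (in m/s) 2.915e-13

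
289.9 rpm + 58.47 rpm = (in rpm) 348.4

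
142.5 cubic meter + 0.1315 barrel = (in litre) 1.425e+05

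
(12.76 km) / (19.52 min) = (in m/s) 10.89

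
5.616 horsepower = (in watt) 4188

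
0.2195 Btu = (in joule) 231.6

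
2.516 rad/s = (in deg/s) 144.2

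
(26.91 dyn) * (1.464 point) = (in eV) 8.675e+11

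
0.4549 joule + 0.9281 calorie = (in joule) 4.338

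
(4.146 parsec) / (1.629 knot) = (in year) 4.841e+09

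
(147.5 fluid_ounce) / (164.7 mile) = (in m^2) 1.646e-08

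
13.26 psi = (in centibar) 91.42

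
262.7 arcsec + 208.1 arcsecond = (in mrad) 2.283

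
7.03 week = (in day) 49.21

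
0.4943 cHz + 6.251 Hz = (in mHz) 6256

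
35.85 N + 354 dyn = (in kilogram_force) 3.656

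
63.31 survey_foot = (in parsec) 6.254e-16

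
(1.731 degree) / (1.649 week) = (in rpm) 2.893e-07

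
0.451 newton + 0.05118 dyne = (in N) 0.451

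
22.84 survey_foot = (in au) 4.654e-11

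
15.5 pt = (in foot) 0.01794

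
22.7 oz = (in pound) 1.419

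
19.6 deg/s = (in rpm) 3.267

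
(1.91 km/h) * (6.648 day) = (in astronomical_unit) 2.037e-06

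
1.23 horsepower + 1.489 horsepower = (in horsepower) 2.719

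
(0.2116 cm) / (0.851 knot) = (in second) 0.004833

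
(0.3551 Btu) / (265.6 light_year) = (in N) 1.491e-16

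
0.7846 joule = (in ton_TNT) 1.875e-10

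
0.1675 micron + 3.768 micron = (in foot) 1.291e-05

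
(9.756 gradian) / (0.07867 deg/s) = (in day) 0.001292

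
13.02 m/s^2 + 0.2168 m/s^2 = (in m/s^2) 13.24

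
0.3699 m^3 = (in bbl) 2.327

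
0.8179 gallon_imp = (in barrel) 0.02339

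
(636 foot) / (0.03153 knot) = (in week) 0.01976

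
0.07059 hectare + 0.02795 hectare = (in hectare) 0.09854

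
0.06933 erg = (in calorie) 1.657e-09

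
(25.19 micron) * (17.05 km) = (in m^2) 0.4295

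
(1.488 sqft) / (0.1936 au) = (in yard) 5.22e-12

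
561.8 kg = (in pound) 1239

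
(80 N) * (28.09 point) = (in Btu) 0.0007514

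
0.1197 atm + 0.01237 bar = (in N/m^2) 1.337e+04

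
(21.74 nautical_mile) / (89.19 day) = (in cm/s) 0.5225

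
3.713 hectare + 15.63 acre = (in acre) 24.81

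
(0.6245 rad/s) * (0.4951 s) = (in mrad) 309.2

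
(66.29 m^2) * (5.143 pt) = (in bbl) 0.7565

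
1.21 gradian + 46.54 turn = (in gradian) 1.862e+04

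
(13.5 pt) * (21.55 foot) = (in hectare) 3.128e-06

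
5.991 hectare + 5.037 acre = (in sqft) 8.643e+05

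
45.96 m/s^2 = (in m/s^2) 45.96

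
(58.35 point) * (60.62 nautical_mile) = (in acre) 0.5711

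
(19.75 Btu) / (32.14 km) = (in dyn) 6.483e+04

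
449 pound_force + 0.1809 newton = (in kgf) 203.7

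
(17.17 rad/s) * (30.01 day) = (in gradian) 2.834e+09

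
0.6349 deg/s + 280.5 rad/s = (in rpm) 2679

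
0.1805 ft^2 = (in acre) 4.144e-06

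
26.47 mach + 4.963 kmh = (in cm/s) 9.014e+05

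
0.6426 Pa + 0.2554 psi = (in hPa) 17.62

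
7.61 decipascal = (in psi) 0.0001104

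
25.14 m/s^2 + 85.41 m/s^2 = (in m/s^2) 110.5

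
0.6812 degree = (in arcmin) 40.87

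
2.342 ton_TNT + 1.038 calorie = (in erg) 9.799e+16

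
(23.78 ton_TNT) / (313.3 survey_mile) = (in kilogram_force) 2.012e+04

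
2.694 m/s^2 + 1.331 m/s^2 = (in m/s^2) 4.025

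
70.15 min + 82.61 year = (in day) 3.015e+04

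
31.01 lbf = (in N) 137.9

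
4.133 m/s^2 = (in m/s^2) 4.133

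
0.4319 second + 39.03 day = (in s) 3.372e+06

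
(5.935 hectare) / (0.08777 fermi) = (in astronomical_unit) 4.52e+09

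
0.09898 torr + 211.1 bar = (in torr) 1.583e+05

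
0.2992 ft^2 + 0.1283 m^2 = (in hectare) 1.561e-05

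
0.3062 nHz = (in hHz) 3.062e-12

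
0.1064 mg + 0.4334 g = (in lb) 0.0009557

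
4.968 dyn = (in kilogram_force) 5.066e-06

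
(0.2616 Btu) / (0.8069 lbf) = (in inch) 3027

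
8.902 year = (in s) 2.807e+08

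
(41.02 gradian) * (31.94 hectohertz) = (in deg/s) 1.179e+05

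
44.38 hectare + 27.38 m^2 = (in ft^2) 4.777e+06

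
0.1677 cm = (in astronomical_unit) 1.121e-14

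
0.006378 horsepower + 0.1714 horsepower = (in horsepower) 0.1778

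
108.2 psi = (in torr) 5596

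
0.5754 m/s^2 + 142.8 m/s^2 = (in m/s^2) 143.4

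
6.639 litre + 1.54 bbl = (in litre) 251.5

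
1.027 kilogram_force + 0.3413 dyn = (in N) 10.07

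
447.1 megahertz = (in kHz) 4.471e+05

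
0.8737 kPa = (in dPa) 8737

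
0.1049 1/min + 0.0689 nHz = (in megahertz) 1.748e-09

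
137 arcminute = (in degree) 2.283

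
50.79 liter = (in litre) 50.79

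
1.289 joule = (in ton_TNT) 3.081e-10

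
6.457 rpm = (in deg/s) 38.74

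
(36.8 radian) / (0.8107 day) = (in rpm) 0.005017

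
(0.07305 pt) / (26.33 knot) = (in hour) 5.285e-10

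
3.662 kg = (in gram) 3662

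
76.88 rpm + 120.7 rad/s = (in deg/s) 7377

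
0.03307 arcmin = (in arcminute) 0.03307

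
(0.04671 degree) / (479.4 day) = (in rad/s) 1.968e-11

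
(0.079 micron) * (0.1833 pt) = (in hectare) 5.108e-16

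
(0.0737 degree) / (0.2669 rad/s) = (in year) 1.528e-10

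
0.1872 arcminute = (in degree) 0.00312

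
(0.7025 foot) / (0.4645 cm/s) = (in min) 0.7683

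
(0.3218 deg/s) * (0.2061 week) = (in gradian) 4.457e+04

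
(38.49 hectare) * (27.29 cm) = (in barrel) 6.607e+05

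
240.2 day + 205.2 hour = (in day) 248.8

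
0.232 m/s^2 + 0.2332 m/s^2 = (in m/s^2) 0.4652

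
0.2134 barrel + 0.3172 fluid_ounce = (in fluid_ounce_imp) 1194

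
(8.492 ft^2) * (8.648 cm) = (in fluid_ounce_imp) 2401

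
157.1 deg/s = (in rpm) 26.18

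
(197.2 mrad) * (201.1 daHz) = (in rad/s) 396.6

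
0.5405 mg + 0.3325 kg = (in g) 332.5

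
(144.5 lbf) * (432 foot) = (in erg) 8.464e+11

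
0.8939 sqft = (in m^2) 0.08305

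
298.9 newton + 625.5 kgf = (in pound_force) 1446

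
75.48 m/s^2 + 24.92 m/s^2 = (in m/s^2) 100.4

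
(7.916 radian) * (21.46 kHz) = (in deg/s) 9.733e+06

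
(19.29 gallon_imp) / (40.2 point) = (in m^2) 6.184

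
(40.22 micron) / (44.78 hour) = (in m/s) 2.495e-10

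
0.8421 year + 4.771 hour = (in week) 43.94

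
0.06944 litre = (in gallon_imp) 0.01527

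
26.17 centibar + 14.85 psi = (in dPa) 1.286e+06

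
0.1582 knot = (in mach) 0.000239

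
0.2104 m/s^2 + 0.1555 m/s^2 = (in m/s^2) 0.3659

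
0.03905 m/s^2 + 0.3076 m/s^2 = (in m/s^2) 0.3467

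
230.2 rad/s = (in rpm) 2198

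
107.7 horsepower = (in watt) 8.031e+04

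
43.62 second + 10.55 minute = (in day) 0.007831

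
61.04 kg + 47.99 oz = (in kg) 62.4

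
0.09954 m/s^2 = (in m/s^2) 0.09954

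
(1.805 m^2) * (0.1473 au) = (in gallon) 1.051e+13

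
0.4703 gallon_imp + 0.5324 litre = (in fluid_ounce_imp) 93.99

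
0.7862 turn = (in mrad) 4940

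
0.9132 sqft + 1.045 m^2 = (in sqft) 12.16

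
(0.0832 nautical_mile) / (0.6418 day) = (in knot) 0.005401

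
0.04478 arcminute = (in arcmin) 0.04478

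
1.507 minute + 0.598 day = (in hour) 14.38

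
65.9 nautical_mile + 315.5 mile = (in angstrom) 6.298e+15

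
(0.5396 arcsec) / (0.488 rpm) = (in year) 1.623e-12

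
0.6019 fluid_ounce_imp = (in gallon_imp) 0.003762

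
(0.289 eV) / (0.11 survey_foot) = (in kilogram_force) 1.408e-19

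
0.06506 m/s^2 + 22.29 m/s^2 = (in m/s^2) 22.36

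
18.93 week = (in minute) 1.908e+05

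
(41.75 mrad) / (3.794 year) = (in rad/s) 3.489e-10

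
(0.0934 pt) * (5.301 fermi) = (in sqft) 1.88e-18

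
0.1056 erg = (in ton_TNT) 2.524e-18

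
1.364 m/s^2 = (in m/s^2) 1.364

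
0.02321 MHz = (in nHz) 2.321e+13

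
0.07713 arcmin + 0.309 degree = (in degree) 0.3103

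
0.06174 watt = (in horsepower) 8.279e-05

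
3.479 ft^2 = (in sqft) 3.479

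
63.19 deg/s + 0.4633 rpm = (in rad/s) 1.151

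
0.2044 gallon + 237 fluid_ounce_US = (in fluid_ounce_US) 263.2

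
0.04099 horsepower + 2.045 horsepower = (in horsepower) 2.086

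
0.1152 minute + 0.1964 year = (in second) 6.194e+06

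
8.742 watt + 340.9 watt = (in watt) 349.6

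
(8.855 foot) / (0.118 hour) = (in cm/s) 0.6354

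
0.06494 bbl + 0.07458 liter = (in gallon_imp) 2.288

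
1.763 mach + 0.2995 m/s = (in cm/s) 6.006e+04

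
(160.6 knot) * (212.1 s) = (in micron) 1.752e+10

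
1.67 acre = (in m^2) 6758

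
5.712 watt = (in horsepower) 0.00766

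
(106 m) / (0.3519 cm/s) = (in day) 0.3486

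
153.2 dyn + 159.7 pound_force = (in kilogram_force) 72.44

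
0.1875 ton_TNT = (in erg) 7.845e+15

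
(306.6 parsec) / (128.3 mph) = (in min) 2.749e+15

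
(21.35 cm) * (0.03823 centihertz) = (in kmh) 0.0002938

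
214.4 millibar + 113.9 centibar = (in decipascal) 1.353e+06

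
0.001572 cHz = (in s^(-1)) 1.572e-05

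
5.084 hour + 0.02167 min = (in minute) 305.1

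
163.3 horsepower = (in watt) 1.218e+05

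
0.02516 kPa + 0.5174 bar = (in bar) 0.5177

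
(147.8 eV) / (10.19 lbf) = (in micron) 5.224e-13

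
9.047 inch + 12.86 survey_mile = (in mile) 12.86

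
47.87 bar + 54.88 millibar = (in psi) 695.1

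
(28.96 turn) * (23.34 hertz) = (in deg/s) 2.433e+05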